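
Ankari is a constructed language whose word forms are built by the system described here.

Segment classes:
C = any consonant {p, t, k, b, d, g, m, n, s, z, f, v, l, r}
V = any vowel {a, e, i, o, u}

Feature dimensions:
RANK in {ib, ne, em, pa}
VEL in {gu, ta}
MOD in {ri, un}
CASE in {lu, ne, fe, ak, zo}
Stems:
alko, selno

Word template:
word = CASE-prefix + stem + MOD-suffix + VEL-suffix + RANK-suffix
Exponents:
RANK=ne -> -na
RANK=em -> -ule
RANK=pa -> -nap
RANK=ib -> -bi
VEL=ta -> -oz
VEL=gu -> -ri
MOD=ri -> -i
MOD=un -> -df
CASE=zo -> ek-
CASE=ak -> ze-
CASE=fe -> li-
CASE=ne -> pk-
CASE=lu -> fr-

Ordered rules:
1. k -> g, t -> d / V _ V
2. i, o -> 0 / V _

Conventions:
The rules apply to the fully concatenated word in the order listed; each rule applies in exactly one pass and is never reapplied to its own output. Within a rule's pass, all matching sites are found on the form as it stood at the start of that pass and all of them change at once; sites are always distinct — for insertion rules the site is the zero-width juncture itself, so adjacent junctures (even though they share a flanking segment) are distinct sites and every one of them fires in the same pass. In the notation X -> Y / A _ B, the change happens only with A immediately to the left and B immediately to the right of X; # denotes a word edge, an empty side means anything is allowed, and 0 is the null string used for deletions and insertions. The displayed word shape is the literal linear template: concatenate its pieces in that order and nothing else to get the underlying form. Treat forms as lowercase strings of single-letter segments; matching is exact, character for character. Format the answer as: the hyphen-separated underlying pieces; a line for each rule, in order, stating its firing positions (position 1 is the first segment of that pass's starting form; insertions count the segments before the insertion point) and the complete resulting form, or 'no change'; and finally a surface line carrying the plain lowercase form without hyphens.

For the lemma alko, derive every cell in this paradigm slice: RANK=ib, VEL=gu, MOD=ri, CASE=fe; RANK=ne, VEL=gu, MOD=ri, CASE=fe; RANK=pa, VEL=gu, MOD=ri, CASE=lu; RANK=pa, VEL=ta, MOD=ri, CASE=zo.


cell RANK=ib, VEL=gu, MOD=ri, CASE=fe:
underlying: li-alko-i-ri-bi
1. k -> g, t -> d / V _ V: no change
2. i, o -> 0 / V _: fires at position(s) 7: lialkoribi
surface: lialkoribi

cell RANK=ne, VEL=gu, MOD=ri, CASE=fe:
underlying: li-alko-i-ri-na
1. k -> g, t -> d / V _ V: no change
2. i, o -> 0 / V _: fires at position(s) 7: lialkorina
surface: lialkorina

cell RANK=pa, VEL=gu, MOD=ri, CASE=lu:
underlying: fr-alko-i-ri-nap
1. k -> g, t -> d / V _ V: no change
2. i, o -> 0 / V _: fires at position(s) 7: fralkorinap
surface: fralkorinap

cell RANK=pa, VEL=ta, MOD=ri, CASE=zo:
underlying: ek-alko-i-oz-nap
1. k -> g, t -> d / V _ V: fires at position(s) 2: egalkoioznap
2. i, o -> 0 / V _: fires at position(s) 7, 8: egalkoznap
surface: egalkoznap


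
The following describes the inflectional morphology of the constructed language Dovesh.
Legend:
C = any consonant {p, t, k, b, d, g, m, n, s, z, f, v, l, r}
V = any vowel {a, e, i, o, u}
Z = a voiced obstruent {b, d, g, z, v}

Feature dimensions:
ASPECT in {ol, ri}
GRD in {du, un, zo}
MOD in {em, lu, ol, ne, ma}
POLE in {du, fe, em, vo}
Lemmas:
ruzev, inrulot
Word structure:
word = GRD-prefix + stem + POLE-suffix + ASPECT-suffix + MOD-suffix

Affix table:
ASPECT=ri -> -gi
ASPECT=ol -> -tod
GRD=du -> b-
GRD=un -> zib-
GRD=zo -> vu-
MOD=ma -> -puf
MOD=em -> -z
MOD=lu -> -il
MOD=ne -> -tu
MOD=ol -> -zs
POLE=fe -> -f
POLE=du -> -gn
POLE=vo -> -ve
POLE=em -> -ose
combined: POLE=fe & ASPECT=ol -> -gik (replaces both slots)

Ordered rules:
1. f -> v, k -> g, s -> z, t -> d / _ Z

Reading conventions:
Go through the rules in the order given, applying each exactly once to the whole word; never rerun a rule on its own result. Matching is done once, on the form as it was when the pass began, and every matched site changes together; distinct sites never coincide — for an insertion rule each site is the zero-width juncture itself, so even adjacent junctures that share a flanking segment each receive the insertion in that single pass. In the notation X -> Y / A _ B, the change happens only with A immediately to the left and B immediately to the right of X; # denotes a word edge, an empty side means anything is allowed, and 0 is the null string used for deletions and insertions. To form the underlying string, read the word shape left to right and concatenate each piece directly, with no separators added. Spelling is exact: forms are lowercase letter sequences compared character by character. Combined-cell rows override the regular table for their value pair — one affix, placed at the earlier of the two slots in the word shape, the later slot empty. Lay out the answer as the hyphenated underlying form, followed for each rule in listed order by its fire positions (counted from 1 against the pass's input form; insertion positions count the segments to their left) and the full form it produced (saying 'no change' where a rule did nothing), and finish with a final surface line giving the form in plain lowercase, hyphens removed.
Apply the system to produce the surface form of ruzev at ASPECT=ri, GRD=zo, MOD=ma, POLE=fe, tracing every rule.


underlying: vu-ruzev-f-gi-puf
1. f -> v, k -> g, s -> z, t -> d / _ Z: fires at position(s) 8: vuruzevvgipuf
surface: vuruzevvgipuf


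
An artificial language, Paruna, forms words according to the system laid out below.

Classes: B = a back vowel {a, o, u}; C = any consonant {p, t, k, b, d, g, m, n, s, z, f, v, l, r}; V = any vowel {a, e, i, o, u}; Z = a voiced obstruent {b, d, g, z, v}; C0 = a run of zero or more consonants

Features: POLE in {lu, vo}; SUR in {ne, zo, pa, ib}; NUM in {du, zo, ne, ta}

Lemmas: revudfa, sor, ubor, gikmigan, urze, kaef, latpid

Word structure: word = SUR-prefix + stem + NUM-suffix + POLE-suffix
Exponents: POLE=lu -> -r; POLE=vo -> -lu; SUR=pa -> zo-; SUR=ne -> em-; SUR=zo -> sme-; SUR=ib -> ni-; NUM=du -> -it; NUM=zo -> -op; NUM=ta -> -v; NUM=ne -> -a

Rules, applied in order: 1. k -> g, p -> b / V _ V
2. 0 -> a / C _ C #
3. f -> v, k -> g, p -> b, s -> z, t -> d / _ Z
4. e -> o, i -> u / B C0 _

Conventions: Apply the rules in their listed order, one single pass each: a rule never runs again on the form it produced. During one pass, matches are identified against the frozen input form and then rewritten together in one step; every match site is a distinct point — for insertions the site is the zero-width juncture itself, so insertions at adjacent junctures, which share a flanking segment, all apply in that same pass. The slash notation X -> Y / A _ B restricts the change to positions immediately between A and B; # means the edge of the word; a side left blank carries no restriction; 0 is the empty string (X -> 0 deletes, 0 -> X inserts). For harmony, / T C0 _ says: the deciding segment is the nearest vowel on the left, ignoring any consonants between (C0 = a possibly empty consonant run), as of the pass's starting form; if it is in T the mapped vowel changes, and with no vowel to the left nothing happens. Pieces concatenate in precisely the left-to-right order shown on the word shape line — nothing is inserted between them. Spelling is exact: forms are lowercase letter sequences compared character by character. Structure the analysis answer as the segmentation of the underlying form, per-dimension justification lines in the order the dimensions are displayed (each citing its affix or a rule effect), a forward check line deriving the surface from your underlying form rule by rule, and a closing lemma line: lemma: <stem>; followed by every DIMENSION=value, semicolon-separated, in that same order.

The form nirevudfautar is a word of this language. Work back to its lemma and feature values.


underlying: ni-revudfa-it-r
POLE=lu - signalled by the affix -r
SUR=ib - signalled by the affix ni-
NUM=du - signalled by the affix -it
check: nirevudfaitr -> nirevudfaitr -> nirevudfaitar -> nirevudfaitar -> nirevudfautar
lemma: revudfa; POLE=lu; SUR=ib; NUM=du


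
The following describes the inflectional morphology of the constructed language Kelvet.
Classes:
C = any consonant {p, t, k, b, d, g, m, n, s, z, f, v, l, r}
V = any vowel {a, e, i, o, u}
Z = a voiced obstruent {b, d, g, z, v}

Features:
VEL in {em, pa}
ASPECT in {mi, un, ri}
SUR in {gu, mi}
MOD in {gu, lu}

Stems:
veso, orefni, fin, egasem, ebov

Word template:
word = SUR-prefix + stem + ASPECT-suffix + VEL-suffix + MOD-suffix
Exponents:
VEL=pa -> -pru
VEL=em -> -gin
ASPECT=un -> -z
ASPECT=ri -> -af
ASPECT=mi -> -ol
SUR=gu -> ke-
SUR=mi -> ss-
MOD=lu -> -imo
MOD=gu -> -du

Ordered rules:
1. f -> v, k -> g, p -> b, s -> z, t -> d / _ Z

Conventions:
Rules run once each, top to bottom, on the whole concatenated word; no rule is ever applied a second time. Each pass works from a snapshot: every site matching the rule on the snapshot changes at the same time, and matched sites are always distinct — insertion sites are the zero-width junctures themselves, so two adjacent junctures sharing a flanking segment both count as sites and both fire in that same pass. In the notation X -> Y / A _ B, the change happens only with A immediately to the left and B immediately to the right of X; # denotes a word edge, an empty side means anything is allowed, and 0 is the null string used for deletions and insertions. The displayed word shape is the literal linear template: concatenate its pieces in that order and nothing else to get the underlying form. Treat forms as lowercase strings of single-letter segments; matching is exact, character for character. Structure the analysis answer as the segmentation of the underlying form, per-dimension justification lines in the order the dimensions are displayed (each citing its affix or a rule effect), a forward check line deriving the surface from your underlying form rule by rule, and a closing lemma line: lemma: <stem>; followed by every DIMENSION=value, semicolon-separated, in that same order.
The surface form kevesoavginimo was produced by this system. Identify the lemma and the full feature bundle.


underlying: ke-veso-af-gin-imo
VEL=em - signalled by the affix -gin
ASPECT=ri - signalled by the affix -af
SUR=gu - signalled by the affix ke-
MOD=lu - signalled by the affix -imo
check: kevesoafginimo -> kevesoavginimo
lemma: veso; VEL=em; ASPECT=ri; SUR=gu; MOD=lu


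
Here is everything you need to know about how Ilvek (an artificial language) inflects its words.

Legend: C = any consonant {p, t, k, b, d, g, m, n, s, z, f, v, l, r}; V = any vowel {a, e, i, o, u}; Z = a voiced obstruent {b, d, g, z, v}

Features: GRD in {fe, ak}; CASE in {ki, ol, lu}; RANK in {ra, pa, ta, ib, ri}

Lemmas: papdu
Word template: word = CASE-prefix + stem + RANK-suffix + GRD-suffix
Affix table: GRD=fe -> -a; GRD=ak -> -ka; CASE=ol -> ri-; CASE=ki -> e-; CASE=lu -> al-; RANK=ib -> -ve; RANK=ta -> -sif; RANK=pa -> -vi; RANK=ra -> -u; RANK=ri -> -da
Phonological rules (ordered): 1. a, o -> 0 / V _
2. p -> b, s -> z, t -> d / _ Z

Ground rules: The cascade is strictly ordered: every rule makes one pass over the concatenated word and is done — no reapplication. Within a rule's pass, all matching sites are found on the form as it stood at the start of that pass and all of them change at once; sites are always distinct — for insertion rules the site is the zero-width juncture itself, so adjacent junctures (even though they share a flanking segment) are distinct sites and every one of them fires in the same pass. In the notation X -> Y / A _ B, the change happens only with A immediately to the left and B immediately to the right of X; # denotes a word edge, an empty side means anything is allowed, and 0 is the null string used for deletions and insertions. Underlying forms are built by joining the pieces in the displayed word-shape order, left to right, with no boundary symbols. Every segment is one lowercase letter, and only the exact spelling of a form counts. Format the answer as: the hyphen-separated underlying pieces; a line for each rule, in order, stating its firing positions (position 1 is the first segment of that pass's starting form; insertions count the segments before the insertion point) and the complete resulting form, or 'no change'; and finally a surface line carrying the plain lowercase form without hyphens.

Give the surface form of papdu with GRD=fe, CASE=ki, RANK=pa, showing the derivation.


underlying: e-papdu-vi-a
1. a, o -> 0 / V _: fires at position(s) 9: epapduvi
2. p -> b, s -> z, t -> d / _ Z: fires at position(s) 4: epabduvi
surface: epabduvi


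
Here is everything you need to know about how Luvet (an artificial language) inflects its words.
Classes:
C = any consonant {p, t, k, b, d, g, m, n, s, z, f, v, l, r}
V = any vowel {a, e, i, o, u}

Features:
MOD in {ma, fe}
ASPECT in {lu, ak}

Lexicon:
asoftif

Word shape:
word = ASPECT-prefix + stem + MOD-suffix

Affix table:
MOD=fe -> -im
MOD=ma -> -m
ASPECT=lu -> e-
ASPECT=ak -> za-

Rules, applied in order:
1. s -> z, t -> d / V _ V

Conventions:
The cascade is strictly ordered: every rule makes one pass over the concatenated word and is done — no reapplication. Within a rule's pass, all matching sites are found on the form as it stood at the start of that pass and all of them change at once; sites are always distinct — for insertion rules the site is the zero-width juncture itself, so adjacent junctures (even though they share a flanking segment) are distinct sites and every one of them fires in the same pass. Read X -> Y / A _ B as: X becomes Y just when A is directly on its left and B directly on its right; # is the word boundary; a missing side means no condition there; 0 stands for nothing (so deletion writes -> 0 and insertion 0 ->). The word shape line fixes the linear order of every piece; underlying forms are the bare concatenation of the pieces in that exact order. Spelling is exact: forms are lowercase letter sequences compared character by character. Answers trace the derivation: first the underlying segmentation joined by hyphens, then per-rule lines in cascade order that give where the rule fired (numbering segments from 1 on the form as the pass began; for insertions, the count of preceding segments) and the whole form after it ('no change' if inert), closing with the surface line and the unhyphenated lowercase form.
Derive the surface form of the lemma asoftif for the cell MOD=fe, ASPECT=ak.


underlying: za-asoftif-im
1. s -> z, t -> d / V _ V: fires at position(s) 4: zaazoftifim
surface: zaazoftifim


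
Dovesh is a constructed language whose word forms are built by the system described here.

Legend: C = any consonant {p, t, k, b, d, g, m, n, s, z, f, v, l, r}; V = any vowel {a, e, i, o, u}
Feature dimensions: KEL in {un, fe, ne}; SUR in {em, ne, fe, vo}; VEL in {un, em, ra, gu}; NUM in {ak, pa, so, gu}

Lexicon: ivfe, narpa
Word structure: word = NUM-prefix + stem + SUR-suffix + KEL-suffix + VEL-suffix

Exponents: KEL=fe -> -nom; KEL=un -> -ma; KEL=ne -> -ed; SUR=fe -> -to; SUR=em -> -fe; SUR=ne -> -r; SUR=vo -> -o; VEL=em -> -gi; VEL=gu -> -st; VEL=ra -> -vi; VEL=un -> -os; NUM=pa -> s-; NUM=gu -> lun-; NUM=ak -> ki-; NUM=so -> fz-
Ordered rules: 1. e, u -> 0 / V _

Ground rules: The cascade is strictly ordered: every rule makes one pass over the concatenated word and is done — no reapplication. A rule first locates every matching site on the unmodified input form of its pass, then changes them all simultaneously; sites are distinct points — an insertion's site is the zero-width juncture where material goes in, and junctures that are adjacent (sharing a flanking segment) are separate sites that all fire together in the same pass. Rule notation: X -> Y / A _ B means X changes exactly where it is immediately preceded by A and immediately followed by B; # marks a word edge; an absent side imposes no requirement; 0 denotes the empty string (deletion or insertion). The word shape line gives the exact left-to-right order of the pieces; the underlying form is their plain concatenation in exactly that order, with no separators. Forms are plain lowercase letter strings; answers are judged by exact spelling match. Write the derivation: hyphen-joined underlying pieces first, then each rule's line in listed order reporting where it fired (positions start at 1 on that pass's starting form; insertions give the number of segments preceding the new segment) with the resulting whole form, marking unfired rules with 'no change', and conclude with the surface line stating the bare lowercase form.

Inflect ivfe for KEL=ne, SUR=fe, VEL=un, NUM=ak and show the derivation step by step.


underlying: ki-ivfe-to-ed-os
1. e, u -> 0 / V _: fires at position(s) 9: kiivfetodos
surface: kiivfetodos


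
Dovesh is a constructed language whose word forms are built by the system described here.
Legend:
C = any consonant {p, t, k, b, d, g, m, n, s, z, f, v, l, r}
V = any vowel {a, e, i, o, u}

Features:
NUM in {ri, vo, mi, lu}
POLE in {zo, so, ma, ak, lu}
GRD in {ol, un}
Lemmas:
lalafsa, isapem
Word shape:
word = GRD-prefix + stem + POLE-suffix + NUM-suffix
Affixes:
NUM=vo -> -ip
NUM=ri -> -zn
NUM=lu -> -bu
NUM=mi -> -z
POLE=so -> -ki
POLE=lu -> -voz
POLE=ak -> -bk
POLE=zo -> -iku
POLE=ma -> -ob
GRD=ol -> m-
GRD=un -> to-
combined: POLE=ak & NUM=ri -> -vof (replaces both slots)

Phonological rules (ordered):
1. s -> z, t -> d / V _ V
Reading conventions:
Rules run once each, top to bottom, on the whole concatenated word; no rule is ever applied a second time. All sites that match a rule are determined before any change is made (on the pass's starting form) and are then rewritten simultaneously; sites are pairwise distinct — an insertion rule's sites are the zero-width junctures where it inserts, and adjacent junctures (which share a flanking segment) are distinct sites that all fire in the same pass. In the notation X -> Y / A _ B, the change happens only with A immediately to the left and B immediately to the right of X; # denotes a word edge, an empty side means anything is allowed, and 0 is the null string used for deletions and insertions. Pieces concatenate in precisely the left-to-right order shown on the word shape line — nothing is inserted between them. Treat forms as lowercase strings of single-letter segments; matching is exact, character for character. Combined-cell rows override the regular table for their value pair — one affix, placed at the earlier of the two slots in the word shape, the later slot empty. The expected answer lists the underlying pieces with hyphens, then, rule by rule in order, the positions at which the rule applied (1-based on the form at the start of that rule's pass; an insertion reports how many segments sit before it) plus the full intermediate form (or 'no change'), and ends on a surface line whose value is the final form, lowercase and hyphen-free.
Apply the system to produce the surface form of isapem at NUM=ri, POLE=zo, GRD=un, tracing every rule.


underlying: to-isapem-iku-zn
1. s -> z, t -> d / V _ V: fires at position(s) 4: toizapemikuzn
surface: toizapemikuzn


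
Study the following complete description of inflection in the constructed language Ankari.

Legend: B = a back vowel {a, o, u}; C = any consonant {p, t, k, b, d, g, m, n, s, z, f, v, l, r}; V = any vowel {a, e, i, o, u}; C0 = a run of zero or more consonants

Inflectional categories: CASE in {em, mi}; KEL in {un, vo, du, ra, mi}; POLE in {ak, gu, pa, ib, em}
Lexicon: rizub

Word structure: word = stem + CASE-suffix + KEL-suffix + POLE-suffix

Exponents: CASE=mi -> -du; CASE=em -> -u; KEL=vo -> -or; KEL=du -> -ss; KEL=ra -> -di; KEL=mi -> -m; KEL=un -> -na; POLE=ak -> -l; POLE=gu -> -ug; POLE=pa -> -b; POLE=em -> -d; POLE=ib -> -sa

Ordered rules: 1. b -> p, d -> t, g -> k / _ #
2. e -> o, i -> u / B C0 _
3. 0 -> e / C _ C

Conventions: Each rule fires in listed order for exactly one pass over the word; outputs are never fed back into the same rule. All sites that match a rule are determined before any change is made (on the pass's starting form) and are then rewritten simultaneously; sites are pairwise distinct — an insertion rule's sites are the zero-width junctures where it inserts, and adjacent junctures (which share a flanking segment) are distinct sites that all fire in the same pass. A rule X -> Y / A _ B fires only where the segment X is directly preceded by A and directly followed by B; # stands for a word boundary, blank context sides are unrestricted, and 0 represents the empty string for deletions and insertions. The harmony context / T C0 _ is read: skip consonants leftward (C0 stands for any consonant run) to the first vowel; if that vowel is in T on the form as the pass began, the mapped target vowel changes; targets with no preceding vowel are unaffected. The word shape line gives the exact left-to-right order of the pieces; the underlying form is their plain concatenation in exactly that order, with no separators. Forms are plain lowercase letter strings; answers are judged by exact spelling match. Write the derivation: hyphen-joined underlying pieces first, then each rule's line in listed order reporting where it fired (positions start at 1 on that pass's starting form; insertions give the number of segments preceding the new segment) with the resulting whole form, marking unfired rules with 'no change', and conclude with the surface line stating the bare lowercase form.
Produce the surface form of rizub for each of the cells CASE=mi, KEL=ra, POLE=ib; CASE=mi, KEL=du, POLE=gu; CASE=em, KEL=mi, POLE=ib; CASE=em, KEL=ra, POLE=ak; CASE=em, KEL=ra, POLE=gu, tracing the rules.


cell CASE=mi, KEL=ra, POLE=ib:
underlying: rizub-du-di-sa
1. b -> p, d -> t, g -> k / _ #: no change
2. e -> o, i -> u / B C0 _: fires at position(s) 9: rizubdudusa
3. 0 -> e / C _ C: inserts after position(s) 5: rizubedudusa
surface: rizubedudusa

cell CASE=mi, KEL=du, POLE=gu:
underlying: rizub-du-ss-ug
1. b -> p, d -> t, g -> k / _ #: fires at position(s) 11: rizubdussuk
2. e -> o, i -> u / B C0 _: no change
3. 0 -> e / C _ C: inserts after position(s) 5, 8: rizubedusesuk
surface: rizubedusesuk

cell CASE=em, KEL=mi, POLE=ib:
underlying: rizub-u-m-sa
1. b -> p, d -> t, g -> k / _ #: no change
2. e -> o, i -> u / B C0 _: no change
3. 0 -> e / C _ C: inserts after position(s) 7: rizubumesa
surface: rizubumesa

cell CASE=em, KEL=ra, POLE=ak:
underlying: rizub-u-di-l
1. b -> p, d -> t, g -> k / _ #: no change
2. e -> o, i -> u / B C0 _: fires at position(s) 8: rizubudul
3. 0 -> e / C _ C: no change
surface: rizubudul

cell CASE=em, KEL=ra, POLE=gu:
underlying: rizub-u-di-ug
1. b -> p, d -> t, g -> k / _ #: fires at position(s) 10: rizubudiuk
2. e -> o, i -> u / B C0 _: fires at position(s) 8: rizubuduuk
3. 0 -> e / C _ C: no change
surface: rizubuduuk


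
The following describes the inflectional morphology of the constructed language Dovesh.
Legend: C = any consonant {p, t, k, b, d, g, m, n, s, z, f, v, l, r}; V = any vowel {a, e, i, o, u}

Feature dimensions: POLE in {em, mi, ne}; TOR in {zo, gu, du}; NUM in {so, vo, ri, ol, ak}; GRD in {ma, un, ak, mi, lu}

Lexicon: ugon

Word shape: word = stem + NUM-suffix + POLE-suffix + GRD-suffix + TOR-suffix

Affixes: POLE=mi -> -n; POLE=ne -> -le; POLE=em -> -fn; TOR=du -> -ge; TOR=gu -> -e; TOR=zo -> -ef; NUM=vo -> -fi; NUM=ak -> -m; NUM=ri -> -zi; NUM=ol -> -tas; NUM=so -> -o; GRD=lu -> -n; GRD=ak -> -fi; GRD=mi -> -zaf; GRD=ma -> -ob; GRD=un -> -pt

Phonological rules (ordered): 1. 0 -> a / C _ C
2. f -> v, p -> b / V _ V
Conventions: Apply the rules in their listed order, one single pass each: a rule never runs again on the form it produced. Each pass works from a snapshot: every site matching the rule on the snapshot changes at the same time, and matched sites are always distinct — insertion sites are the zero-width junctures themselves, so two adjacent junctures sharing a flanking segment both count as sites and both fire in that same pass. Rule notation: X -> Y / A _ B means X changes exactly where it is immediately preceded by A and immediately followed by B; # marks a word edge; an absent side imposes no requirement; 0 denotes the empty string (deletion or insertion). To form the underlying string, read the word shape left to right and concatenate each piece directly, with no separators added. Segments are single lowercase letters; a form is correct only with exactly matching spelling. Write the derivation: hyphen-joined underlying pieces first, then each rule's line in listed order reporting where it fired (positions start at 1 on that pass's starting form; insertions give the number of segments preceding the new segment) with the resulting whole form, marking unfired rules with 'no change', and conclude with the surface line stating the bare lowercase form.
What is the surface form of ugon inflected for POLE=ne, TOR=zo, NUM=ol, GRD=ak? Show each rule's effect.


underlying: ugon-tas-le-fi-ef
1. 0 -> a / C _ C: inserts after position(s) 4, 7: ugonatasalefief
2. f -> v, p -> b / V _ V: fires at position(s) 12: ugonatasalevief
surface: ugonatasalevief


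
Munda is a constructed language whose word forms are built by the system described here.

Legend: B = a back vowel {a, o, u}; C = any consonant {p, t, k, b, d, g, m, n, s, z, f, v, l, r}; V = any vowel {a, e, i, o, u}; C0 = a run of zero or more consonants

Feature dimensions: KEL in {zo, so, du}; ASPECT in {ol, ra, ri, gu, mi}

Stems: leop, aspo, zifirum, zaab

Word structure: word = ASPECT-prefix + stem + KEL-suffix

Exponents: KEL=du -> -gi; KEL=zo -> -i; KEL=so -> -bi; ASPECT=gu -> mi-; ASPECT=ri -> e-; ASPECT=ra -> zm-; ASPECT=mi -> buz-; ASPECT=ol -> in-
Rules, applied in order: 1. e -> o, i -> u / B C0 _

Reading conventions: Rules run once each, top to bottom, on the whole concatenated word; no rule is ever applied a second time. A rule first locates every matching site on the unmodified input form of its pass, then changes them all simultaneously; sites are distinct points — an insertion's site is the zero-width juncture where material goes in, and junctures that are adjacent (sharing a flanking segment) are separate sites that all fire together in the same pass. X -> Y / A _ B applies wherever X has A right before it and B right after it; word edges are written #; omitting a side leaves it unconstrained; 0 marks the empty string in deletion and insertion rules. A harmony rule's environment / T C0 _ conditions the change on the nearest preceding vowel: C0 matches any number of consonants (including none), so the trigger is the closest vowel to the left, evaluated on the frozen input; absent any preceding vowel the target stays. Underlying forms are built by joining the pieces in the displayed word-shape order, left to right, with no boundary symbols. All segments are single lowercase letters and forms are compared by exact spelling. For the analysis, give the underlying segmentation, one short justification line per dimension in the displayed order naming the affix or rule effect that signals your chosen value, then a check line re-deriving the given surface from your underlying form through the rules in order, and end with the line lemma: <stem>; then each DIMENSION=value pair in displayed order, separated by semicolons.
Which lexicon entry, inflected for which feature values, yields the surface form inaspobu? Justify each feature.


underlying: in-aspo-bi
KEL=so - signalled by the affix -bi
ASPECT=ol - signalled by the affix in-
check: inaspobi -> inaspobu
lemma: aspo; KEL=so; ASPECT=ol


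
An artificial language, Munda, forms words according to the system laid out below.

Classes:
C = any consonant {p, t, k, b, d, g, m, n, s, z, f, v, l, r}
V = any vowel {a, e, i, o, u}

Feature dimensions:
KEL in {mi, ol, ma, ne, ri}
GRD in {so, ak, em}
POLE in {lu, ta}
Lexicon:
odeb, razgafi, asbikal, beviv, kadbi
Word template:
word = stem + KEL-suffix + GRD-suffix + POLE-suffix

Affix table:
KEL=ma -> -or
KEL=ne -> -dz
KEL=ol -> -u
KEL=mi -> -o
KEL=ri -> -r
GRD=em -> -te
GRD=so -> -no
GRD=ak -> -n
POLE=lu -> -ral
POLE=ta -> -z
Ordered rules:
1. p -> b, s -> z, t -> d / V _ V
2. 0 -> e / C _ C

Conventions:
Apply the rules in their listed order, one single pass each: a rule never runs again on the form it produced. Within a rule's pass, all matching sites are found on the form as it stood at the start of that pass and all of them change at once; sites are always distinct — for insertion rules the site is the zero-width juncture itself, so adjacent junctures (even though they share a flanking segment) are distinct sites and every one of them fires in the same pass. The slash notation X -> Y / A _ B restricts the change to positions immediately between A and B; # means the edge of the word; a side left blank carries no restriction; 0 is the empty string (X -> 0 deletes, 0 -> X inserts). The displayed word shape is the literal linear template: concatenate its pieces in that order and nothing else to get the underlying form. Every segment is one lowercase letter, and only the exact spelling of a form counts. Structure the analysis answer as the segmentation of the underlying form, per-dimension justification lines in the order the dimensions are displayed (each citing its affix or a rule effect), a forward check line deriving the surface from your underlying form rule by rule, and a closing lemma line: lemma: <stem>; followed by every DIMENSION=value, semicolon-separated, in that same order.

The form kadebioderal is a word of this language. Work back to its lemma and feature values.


underlying: kadbi-o-te-ral
KEL=mi - signalled by the affix -o
GRD=em - signalled by the affix -te
POLE=lu - signalled by the affix -ral
check: kadbioteral -> kadbioderal -> kadebioderal
lemma: kadbi; KEL=mi; GRD=em; POLE=lu


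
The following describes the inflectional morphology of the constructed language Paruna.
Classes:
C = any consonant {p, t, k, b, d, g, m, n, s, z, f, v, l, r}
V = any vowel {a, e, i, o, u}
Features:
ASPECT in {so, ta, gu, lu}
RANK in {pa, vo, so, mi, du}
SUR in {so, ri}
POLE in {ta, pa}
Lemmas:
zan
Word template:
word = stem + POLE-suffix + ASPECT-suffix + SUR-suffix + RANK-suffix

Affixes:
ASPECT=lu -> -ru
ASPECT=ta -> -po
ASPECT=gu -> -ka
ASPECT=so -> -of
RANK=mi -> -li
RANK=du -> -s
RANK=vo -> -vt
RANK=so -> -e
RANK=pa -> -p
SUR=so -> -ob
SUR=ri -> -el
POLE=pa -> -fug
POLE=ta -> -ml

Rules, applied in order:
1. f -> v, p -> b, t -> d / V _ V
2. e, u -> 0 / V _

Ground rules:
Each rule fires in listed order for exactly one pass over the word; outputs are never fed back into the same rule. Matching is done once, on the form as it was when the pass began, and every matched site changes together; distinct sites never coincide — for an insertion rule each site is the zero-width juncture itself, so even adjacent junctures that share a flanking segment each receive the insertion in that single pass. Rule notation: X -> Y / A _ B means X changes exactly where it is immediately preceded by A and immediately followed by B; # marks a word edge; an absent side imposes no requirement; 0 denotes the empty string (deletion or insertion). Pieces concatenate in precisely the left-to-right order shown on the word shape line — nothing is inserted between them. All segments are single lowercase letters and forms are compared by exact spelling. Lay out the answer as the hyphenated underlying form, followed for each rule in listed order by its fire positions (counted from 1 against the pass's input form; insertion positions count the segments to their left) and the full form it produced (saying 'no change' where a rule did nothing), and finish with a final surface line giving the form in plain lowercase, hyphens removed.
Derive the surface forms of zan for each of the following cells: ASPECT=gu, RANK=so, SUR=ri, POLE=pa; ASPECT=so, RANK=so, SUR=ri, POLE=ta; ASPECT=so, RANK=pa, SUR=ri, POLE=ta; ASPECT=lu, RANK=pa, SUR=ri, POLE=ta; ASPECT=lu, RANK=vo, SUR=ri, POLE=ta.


cell ASPECT=gu, RANK=so, SUR=ri, POLE=pa:
underlying: zan-fug-ka-el-e
1. f -> v, p -> b, t -> d / V _ V: no change
2. e, u -> 0 / V _: fires at position(s) 9: zanfugkale
surface: zanfugkale

cell ASPECT=so, RANK=so, SUR=ri, POLE=ta:
underlying: zan-ml-of-el-e
1. f -> v, p -> b, t -> d / V _ V: fires at position(s) 7: zanmlovele
2. e, u -> 0 / V _: no change
surface: zanmlovele

cell ASPECT=so, RANK=pa, SUR=ri, POLE=ta:
underlying: zan-ml-of-el-p
1. f -> v, p -> b, t -> d / V _ V: fires at position(s) 7: zanmlovelp
2. e, u -> 0 / V _: no change
surface: zanmlovelp

cell ASPECT=lu, RANK=pa, SUR=ri, POLE=ta:
underlying: zan-ml-ru-el-p
1. f -> v, p -> b, t -> d / V _ V: no change
2. e, u -> 0 / V _: fires at position(s) 8: zanmlrulp
surface: zanmlrulp

cell ASPECT=lu, RANK=vo, SUR=ri, POLE=ta:
underlying: zan-ml-ru-el-vt
1. f -> v, p -> b, t -> d / V _ V: no change
2. e, u -> 0 / V _: fires at position(s) 8: zanmlrulvt
surface: zanmlrulvt


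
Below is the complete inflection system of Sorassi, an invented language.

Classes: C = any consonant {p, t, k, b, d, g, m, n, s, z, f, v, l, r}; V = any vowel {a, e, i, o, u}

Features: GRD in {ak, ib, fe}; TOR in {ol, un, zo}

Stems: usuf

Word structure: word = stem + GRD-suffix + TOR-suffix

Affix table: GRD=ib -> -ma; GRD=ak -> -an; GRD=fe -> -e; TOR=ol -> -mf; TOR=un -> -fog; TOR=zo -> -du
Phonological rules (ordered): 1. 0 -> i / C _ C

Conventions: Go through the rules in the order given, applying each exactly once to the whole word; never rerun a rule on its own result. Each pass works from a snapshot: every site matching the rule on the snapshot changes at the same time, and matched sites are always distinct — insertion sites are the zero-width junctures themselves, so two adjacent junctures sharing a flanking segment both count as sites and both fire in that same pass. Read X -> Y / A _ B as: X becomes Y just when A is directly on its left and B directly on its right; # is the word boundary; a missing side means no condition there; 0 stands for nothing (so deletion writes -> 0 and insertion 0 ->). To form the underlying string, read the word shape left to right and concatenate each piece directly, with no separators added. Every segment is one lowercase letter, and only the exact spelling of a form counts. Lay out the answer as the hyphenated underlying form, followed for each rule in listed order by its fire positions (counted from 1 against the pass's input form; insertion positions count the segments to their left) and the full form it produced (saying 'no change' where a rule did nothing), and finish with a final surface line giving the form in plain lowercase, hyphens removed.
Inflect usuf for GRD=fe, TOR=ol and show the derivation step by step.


underlying: usuf-e-mf
1. 0 -> i / C _ C: inserts after position(s) 6: usufemif
surface: usufemif


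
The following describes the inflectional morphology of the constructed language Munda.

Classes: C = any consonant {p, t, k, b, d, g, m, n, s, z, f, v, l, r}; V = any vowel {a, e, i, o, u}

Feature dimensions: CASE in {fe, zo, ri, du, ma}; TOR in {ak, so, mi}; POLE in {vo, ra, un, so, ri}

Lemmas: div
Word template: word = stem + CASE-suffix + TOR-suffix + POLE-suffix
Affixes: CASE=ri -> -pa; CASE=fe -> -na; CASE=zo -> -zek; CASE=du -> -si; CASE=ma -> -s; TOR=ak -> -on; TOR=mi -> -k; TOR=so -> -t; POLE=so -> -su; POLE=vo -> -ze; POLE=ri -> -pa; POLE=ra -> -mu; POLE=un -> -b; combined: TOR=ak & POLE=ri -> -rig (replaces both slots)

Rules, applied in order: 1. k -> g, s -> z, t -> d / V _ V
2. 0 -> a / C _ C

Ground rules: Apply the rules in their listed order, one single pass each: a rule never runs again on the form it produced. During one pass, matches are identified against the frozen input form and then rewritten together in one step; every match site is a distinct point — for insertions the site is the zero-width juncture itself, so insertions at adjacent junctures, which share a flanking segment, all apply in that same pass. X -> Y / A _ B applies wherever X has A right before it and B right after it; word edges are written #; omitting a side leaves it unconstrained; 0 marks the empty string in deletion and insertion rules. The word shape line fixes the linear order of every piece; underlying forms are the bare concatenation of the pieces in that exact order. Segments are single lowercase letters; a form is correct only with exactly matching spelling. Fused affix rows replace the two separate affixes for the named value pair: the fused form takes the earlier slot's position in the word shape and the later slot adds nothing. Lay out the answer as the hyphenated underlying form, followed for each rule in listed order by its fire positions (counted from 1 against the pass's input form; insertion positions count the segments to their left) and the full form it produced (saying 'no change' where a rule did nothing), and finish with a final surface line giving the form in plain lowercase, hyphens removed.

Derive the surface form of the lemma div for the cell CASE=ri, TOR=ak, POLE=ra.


underlying: div-pa-on-mu
1. k -> g, s -> z, t -> d / V _ V: no change
2. 0 -> a / C _ C: inserts after position(s) 3, 7: divapaonamu
surface: divapaonamu


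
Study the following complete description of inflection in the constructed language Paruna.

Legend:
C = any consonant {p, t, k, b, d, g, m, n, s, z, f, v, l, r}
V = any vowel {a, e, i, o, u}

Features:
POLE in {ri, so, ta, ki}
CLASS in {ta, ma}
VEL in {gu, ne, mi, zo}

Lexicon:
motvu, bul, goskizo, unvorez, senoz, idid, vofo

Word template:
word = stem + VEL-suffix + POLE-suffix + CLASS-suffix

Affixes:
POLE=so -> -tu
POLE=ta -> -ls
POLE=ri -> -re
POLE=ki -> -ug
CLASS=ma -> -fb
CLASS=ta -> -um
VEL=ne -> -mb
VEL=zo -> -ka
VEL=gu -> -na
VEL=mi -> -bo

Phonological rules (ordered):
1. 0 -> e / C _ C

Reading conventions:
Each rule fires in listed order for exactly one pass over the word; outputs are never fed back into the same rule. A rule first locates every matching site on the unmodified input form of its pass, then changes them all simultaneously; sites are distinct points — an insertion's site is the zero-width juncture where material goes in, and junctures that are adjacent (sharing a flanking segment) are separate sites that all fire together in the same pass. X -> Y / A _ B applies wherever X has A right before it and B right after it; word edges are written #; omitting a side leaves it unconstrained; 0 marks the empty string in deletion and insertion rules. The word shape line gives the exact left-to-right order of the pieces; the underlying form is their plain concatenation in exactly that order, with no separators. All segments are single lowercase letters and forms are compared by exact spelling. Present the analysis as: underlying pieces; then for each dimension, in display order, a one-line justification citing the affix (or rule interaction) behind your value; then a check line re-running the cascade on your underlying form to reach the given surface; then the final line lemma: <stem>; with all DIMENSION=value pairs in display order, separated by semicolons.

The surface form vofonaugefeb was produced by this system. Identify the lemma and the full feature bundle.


underlying: vofo-na-ug-fb
POLE=ki - signalled by the affix -ug
CLASS=ma - signalled by the affix -fb
VEL=gu - signalled by the affix -na
check: vofonaugfb -> vofonaugefeb
lemma: vofo; POLE=ki; CLASS=ma; VEL=gu


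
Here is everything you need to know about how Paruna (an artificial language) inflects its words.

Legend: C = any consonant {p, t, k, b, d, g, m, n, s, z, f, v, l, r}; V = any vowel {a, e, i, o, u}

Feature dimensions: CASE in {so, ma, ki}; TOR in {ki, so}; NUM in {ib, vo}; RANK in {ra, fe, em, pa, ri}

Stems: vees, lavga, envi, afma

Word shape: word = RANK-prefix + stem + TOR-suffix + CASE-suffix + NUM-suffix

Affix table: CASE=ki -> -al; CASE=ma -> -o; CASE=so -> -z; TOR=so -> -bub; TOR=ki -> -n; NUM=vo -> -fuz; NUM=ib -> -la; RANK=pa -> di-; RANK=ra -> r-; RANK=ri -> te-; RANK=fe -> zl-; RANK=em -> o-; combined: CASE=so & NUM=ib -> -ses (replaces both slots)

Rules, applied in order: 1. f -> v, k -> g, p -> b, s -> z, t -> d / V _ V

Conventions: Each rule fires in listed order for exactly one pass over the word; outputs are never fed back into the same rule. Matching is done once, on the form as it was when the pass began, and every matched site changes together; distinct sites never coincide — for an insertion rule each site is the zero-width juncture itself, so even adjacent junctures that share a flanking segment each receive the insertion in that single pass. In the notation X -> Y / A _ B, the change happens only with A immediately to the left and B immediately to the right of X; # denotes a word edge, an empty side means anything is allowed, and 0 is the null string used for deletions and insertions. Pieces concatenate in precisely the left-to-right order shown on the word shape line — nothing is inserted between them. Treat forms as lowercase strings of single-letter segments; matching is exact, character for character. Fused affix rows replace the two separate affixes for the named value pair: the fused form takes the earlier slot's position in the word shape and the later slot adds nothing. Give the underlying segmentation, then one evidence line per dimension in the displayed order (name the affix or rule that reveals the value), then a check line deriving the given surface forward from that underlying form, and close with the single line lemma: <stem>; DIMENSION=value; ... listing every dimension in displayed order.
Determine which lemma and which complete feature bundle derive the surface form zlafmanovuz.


underlying: zl-afma-n-o-fuz
CASE=ma - signalled by the affix -o
TOR=ki - signalled by the affix -n
NUM=vo - signalled by the affix -fuz
RANK=fe - signalled by the affix zl-
check: zlafmanofuz -> zlafmanovuz
lemma: afma; CASE=ma; TOR=ki; NUM=vo; RANK=fe
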